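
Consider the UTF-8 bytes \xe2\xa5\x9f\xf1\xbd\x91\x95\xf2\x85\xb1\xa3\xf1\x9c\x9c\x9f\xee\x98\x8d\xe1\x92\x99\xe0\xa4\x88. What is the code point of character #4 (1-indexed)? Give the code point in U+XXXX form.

U+5C71F

Offset 0: leading byte 0xE2 = 11100010 → 3-byte char #1 = E2 A5 9F.
Offset 3: leading byte 0xF1 = 11110001 → 4-byte char #2 = F1 BD 91 95.
Offset 7: leading byte 0xF2 = 11110010 → 4-byte char #3 = F2 85 B1 A3.
Offset 11: leading byte 0xF1 = 11110001 → 4-byte char #4 = F1 9C 9C 9F.
Leading byte 0xF1 = 11110001 matches 11110xxx → 4-byte sequence.
Byte 1: 0xF1 = 11110001, payload 001 (3 bits).
Byte 2: 0x9C = 10011100 (10xxxxxx ✓), payload 011100.
Byte 3: 0x9C = 10011100 (10xxxxxx ✓), payload 011100.
Byte 4: 0x9F = 10011111 (10xxxxxx ✓), payload 011111.
Concatenate: 001011100011100011111 = 0x5C71F (21 bits → U+5C71F).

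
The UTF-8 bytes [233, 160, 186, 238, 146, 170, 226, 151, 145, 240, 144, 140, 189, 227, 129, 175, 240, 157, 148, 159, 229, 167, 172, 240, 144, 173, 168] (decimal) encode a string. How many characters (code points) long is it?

8

Byte at offset 0: 0xE9 = 11101001 → 3-byte char (#1). Advance 3.
Byte at offset 3: 0xEE = 11101110 → 3-byte char (#2). Advance 3.
Byte at offset 6: 0xE2 = 11100010 → 3-byte char (#3). Advance 3.
Byte at offset 9: 0xF0 = 11110000 → 4-byte char (#4). Advance 4.
Byte at offset 13: 0xE3 = 11100011 → 3-byte char (#5). Advance 3.
Byte at offset 16: 0xF0 = 11110000 → 4-byte char (#6). Advance 4.
Byte at offset 20: 0xE5 = 11100101 → 3-byte char (#7). Advance 3.
Byte at offset 23: 0xF0 = 11110000 → 4-byte char (#8). Advance 4.
Reached end at offset 27 after 8 code points.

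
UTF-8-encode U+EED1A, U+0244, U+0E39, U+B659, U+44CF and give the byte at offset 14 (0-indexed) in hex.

0x8F

U+EED1A → 4-byte form F3 AE B4 9A at offsets 0–3.
U+0244 → 2-byte form C9 84 at offsets 4–5.
U+0E39 → 3-byte form E0 B8 B9 at offsets 6–8.
U+B659 → 3-byte form EB 99 99 at offsets 9–11.
U+44CF → 3-byte form E4 93 8F at offsets 12–14.
Offset 14 falls in char 5's range; it's byte 3 of E4 93 8F = 0x8F.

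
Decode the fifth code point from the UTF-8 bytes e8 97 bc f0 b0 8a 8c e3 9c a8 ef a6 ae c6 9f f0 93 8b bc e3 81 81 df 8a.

Offset 0: leading byte 0xE8 = 11101000 → 3-byte char #1 = E8 97 BC.
Offset 3: leading byte 0xF0 = 11110000 → 4-byte char #2 = F0 B0 8A 8C.
Offset 7: leading byte 0xE3 = 11100011 → 3-byte char #3 = E3 9C A8.
Offset 10: leading byte 0xEF = 11101111 → 3-byte char #4 = EF A6 AE.
Offset 13: leading byte 0xC6 = 11000110 → 2-byte char #5 = C6 9F.
Leading byte 0xC6 = 11000110 matches 110xxxxx → 2-byte sequence.
Byte 1: 0xC6 = 11000110, payload 00110 (5 bits).
Byte 2: 0x9F = 10011111 (10xxxxxx ✓), payload 011111.
Concatenate: 00110011111 = 0x19F (11 bits → U+019F).

U+019F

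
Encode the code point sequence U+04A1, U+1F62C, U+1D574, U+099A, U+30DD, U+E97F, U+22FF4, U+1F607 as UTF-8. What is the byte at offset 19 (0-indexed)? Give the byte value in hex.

0xF0

U+04A1 → 2-byte form D2 A1 at offsets 0–1.
U+1F62C → 4-byte form F0 9F 98 AC at offsets 2–5.
U+1D574 → 4-byte form F0 9D 95 B4 at offsets 6–9.
U+099A → 3-byte form E0 A6 9A at offsets 10–12.
U+30DD → 3-byte form E3 83 9D at offsets 13–15.
U+E97F → 3-byte form EE A5 BF at offsets 16–18.
U+22FF4 → 4-byte form F0 A2 BF B4 at offsets 19–22.
Offset 19 falls in char 7's range; it's byte 1 of F0 A2 BF B4 = 0xF0.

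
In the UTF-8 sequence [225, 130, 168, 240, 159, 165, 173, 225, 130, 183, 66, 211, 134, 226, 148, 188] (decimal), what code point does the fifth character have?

Offset 0: leading byte 0xE1 = 11100001 → 3-byte char #1 = E1 82 A8.
Offset 3: leading byte 0xF0 = 11110000 → 4-byte char #2 = F0 9F A5 AD.
Offset 7: leading byte 0xE1 = 11100001 → 3-byte char #3 = E1 82 B7.
Offset 10: leading byte 0x42 = 01000010 → 1-byte char #4 = 42.
Offset 11: leading byte 0xD3 = 11010011 → 2-byte char #5 = D3 86.
Leading byte 0xD3 = 11010011 matches 110xxxxx → 2-byte sequence.
Byte 1: 0xD3 = 11010011, payload 10011 (5 bits).
Byte 2: 0x86 = 10000110 (10xxxxxx ✓), payload 000110.
Concatenate: 10011000110 = 0x4C6 (11 bits → U+04C6).

U+04C6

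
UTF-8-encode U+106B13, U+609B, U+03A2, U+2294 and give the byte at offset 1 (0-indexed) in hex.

0x86

U+106B13 → 4-byte form F4 86 AC 93 at offsets 0–3.
Offset 1 falls in char 1's range; it's byte 2 of F4 86 AC 93 = 0x86.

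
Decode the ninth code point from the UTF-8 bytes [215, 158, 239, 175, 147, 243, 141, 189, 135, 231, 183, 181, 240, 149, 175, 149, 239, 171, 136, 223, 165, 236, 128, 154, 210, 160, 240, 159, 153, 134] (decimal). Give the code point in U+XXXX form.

Offset 0: leading byte 0xD7 = 11010111 → 2-byte char #1 = D7 9E.
Offset 2: leading byte 0xEF = 11101111 → 3-byte char #2 = EF AF 93.
Offset 5: leading byte 0xF3 = 11110011 → 4-byte char #3 = F3 8D BD 87.
Offset 9: leading byte 0xE7 = 11100111 → 3-byte char #4 = E7 B7 B5.
Offset 12: leading byte 0xF0 = 11110000 → 4-byte char #5 = F0 95 AF 95.
Offset 16: leading byte 0xEF = 11101111 → 3-byte char #6 = EF AB 88.
Offset 19: leading byte 0xDF = 11011111 → 2-byte char #7 = DF A5.
Offset 21: leading byte 0xEC = 11101100 → 3-byte char #8 = EC 80 9A.
Offset 24: leading byte 0xD2 = 11010010 → 2-byte char #9 = D2 A0.
Leading byte 0xD2 = 11010010 matches 110xxxxx → 2-byte sequence.
Byte 1: 0xD2 = 11010010, payload 10010 (5 bits).
Byte 2: 0xA0 = 10100000 (10xxxxxx ✓), payload 100000.
Concatenate: 10010100000 = 0x4A0 (11 bits → U+04A0).

U+04A0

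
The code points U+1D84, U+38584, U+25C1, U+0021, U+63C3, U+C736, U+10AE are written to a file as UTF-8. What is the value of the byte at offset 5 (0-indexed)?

0x96

U+1D84 → 3-byte form E1 B6 84 at offsets 0–2.
U+38584 → 4-byte form F0 B8 96 84 at offsets 3–6.
Offset 5 falls in char 2's range; it's byte 3 of F0 B8 96 84 = 0x96.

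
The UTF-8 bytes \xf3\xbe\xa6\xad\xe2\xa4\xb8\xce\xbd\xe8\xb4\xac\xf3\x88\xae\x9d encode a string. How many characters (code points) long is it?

5

Byte at offset 0: 0xF3 = 11110011 → 4-byte char (#1). Advance 4.
Byte at offset 4: 0xE2 = 11100010 → 3-byte char (#2). Advance 3.
Byte at offset 7: 0xCE = 11001110 → 2-byte char (#3). Advance 2.
Byte at offset 9: 0xE8 = 11101000 → 3-byte char (#4). Advance 3.
Byte at offset 12: 0xF3 = 11110011 → 4-byte char (#5). Advance 4.
Reached end at offset 16 after 5 code points.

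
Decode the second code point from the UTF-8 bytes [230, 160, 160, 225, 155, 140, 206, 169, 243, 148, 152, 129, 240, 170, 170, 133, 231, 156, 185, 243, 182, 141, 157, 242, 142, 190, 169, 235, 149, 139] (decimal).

Offset 0: leading byte 0xE6 = 11100110 → 3-byte char #1 = E6 A0 A0.
Offset 3: leading byte 0xE1 = 11100001 → 3-byte char #2 = E1 9B 8C.
Leading byte 0xE1 = 11100001 matches 1110xxxx → 3-byte sequence.
Byte 1: 0xE1 = 11100001, payload 0001 (4 bits).
Byte 2: 0x9B = 10011011 (10xxxxxx ✓), payload 011011.
Byte 3: 0x8C = 10001100 (10xxxxxx ✓), payload 001100.
Concatenate: 0001011011001100 = 0x16CC (16 bits → U+16CC).

U+16CC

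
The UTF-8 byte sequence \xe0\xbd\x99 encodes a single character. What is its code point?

U+0F59

Leading byte 0xE0 = 11100000 matches 1110xxxx → 3-byte sequence.
Byte 1: 0xE0 = 11100000, payload 0000 (4 bits).
Byte 2: 0xBD = 10111101 (10xxxxxx ✓), payload 111101.
Byte 3: 0x99 = 10011001 (10xxxxxx ✓), payload 011001.
Concatenate: 0000111101011001 = 0xF59 (16 bits → U+0F59).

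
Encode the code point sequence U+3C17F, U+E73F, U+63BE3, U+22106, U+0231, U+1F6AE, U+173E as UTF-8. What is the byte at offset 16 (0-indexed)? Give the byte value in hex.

0xB1

U+3C17F → 4-byte form F0 BC 85 BF at offsets 0–3.
U+E73F → 3-byte form EE 9C BF at offsets 4–6.
U+63BE3 → 4-byte form F1 A3 AF A3 at offsets 7–10.
U+22106 → 4-byte form F0 A2 84 86 at offsets 11–14.
U+0231 → 2-byte form C8 B1 at offsets 15–16.
Offset 16 falls in char 5's range; it's byte 2 of C8 B1 = 0xB1.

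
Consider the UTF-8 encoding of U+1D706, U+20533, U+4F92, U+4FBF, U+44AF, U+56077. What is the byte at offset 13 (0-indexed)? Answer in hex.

U+1D706 → 4-byte form F0 9D 9C 86 at offsets 0–3.
U+20533 → 4-byte form F0 A0 94 B3 at offsets 4–7.
U+4F92 → 3-byte form E4 BE 92 at offsets 8–10.
U+4FBF → 3-byte form E4 BE BF at offsets 11–13.
Offset 13 falls in char 4's range; it's byte 3 of E4 BE BF = 0xBF.

0xBF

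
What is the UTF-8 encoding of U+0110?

C4 90

U+0110 = 0x110 = 272 decimal. In range U+0080–U+07FF → 2-byte form: 110xxxxx 10xxxxxx.
Binary (11 bits): 00100010000.
Split 5+6: 00100 | 010000.
Byte 1: 11000100 = 0xC4.
Byte 2: 10010000 = 0x90.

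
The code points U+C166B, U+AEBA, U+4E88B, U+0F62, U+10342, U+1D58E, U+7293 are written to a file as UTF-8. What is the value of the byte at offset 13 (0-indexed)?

U+C166B → 4-byte form F3 81 99 AB at offsets 0–3.
U+AEBA → 3-byte form EA BA BA at offsets 4–6.
U+4E88B → 4-byte form F1 8E A2 8B at offsets 7–10.
U+0F62 → 3-byte form E0 BD A2 at offsets 11–13.
Offset 13 falls in char 4's range; it's byte 3 of E0 BD A2 = 0xA2.

0xA2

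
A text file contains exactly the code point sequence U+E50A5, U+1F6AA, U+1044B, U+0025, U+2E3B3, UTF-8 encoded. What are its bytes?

F3 A5 82 A5 F0 9F 9A AA F0 90 91 8B 25 F0 AE 8E B3

U+E50A5: 4-byte form → F3 A5 82 A5.
U+1F6AA: 4-byte form → F0 9F 9A AA.
U+1044B: 4-byte form → F0 90 91 8B.
U+0025: 1-byte form → 25.
U+2E3B3: 4-byte form → F0 AE 8E B3.
Concatenated (17 bytes): F3 A5 82 A5 F0 9F 9A AA F0 90 91 8B 25 F0 AE 8E B3.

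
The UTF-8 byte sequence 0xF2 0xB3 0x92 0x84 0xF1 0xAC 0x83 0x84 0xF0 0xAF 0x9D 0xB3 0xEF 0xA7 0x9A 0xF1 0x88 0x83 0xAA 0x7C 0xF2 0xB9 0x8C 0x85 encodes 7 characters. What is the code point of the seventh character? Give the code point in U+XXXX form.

Offset 0: leading byte 0xF2 = 11110010 → 4-byte char #1 = F2 B3 92 84.
Offset 4: leading byte 0xF1 = 11110001 → 4-byte char #2 = F1 AC 83 84.
Offset 8: leading byte 0xF0 = 11110000 → 4-byte char #3 = F0 AF 9D B3.
Offset 12: leading byte 0xEF = 11101111 → 3-byte char #4 = EF A7 9A.
Offset 15: leading byte 0xF1 = 11110001 → 4-byte char #5 = F1 88 83 AA.
Offset 19: leading byte 0x7C = 01111100 → 1-byte char #6 = 7C.
Offset 20: leading byte 0xF2 = 11110010 → 4-byte char #7 = F2 B9 8C 85.
Leading byte 0xF2 = 11110010 matches 11110xxx → 4-byte sequence.
Byte 1: 0xF2 = 11110010, payload 010 (3 bits).
Byte 2: 0xB9 = 10111001 (10xxxxxx ✓), payload 111001.
Byte 3: 0x8C = 10001100 (10xxxxxx ✓), payload 001100.
Byte 4: 0x85 = 10000101 (10xxxxxx ✓), payload 000101.
Concatenate: 010111001001100000101 = 0xB9305 (21 bits → U+B9305).

U+B9305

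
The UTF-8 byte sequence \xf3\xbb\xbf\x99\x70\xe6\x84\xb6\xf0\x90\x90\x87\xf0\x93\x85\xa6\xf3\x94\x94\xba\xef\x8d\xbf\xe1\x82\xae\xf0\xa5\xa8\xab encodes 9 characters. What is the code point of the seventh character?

Offset 0: leading byte 0xF3 = 11110011 → 4-byte char #1 = F3 BB BF 99.
Offset 4: leading byte 0x70 = 01110000 → 1-byte char #2 = 70.
Offset 5: leading byte 0xE6 = 11100110 → 3-byte char #3 = E6 84 B6.
Offset 8: leading byte 0xF0 = 11110000 → 4-byte char #4 = F0 90 90 87.
Offset 12: leading byte 0xF0 = 11110000 → 4-byte char #5 = F0 93 85 A6.
Offset 16: leading byte 0xF3 = 11110011 → 4-byte char #6 = F3 94 94 BA.
Offset 20: leading byte 0xEF = 11101111 → 3-byte char #7 = EF 8D BF.
Leading byte 0xEF = 11101111 matches 1110xxxx → 3-byte sequence.
Byte 1: 0xEF = 11101111, payload 1111 (4 bits).
Byte 2: 0x8D = 10001101 (10xxxxxx ✓), payload 001101.
Byte 3: 0xBF = 10111111 (10xxxxxx ✓), payload 111111.
Concatenate: 1111001101111111 = 0xF37F (16 bits → U+F37F).

U+F37F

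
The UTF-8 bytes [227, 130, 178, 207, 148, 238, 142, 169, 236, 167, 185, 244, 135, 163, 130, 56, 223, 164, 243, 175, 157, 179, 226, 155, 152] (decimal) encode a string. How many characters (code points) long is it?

9

Byte at offset 0: 0xE3 = 11100011 → 3-byte char (#1). Advance 3.
Byte at offset 3: 0xCF = 11001111 → 2-byte char (#2). Advance 2.
Byte at offset 5: 0xEE = 11101110 → 3-byte char (#3). Advance 3.
Byte at offset 8: 0xEC = 11101100 → 3-byte char (#4). Advance 3.
Byte at offset 11: 0xF4 = 11110100 → 4-byte char (#5). Advance 4.
Byte at offset 15: 0x38 = 00111000 → 1-byte char (#6). Advance 1.
Byte at offset 16: 0xDF = 11011111 → 2-byte char (#7). Advance 2.
Byte at offset 18: 0xF3 = 11110011 → 4-byte char (#8). Advance 4.
Byte at offset 22: 0xE2 = 11100010 → 3-byte char (#9). Advance 3.
Reached end at offset 25 after 9 code points.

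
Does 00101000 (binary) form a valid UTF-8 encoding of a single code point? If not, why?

Leading byte 0x28 = 00101000 → 1-byte form.

valid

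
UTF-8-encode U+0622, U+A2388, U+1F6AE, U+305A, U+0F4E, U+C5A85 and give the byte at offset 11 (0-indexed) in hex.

0x81

U+0622 → 2-byte form D8 A2 at offsets 0–1.
U+A2388 → 4-byte form F2 A2 8E 88 at offsets 2–5.
U+1F6AE → 4-byte form F0 9F 9A AE at offsets 6–9.
U+305A → 3-byte form E3 81 9A at offsets 10–12.
Offset 11 falls in char 4's range; it's byte 2 of E3 81 9A = 0x81.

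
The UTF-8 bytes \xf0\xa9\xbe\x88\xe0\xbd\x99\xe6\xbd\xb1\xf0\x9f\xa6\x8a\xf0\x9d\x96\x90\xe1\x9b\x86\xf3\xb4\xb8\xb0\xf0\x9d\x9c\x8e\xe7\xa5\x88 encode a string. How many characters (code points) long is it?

Byte at offset 0: 0xF0 = 11110000 → 4-byte char (#1). Advance 4.
Byte at offset 4: 0xE0 = 11100000 → 3-byte char (#2). Advance 3.
Byte at offset 7: 0xE6 = 11100110 → 3-byte char (#3). Advance 3.
Byte at offset 10: 0xF0 = 11110000 → 4-byte char (#4). Advance 4.
Byte at offset 14: 0xF0 = 11110000 → 4-byte char (#5). Advance 4.
Byte at offset 18: 0xE1 = 11100001 → 3-byte char (#6). Advance 3.
Byte at offset 21: 0xF3 = 11110011 → 4-byte char (#7). Advance 4.
Byte at offset 25: 0xF0 = 11110000 → 4-byte char (#8). Advance 4.
Byte at offset 29: 0xE7 = 11100111 → 3-byte char (#9). Advance 3.
Reached end at offset 32 after 9 code points.

9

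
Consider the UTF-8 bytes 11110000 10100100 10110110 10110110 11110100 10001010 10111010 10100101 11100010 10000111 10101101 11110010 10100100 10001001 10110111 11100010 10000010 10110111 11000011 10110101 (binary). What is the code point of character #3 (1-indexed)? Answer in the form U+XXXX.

U+21ED

Offset 0: leading byte 0xF0 = 11110000 → 4-byte char #1 = F0 A4 B6 B6.
Offset 4: leading byte 0xF4 = 11110100 → 4-byte char #2 = F4 8A BA A5.
Offset 8: leading byte 0xE2 = 11100010 → 3-byte char #3 = E2 87 AD.
Leading byte 0xE2 = 11100010 matches 1110xxxx → 3-byte sequence.
Byte 1: 0xE2 = 11100010, payload 0010 (4 bits).
Byte 2: 0x87 = 10000111 (10xxxxxx ✓), payload 000111.
Byte 3: 0xAD = 10101101 (10xxxxxx ✓), payload 101101.
Concatenate: 0010000111101101 = 0x21ED (16 bits → U+21ED).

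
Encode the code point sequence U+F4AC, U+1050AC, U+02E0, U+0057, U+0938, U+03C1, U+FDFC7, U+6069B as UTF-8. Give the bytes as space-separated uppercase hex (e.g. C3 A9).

U+F4AC: 3-byte form → EF 92 AC.
U+1050AC: 4-byte form → F4 85 82 AC.
U+02E0: 2-byte form → CB A0.
U+0057: 1-byte form → 57.
U+0938: 3-byte form → E0 A4 B8.
U+03C1: 2-byte form → CF 81.
U+FDFC7: 4-byte form → F3 BD BF 87.
U+6069B: 4-byte form → F1 A0 9A 9B.
Concatenated (23 bytes): EF 92 AC F4 85 82 AC CB A0 57 E0 A4 B8 CF 81 F3 BD BF 87 F1 A0 9A 9B.

EF 92 AC F4 85 82 AC CB A0 57 E0 A4 B8 CF 81 F3 BD BF 87 F1 A0 9A 9B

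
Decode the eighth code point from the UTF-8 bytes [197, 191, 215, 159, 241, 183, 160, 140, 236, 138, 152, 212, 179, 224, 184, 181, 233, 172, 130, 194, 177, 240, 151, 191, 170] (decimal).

Offset 0: leading byte 0xC5 = 11000101 → 2-byte char #1 = C5 BF.
Offset 2: leading byte 0xD7 = 11010111 → 2-byte char #2 = D7 9F.
Offset 4: leading byte 0xF1 = 11110001 → 4-byte char #3 = F1 B7 A0 8C.
Offset 8: leading byte 0xEC = 11101100 → 3-byte char #4 = EC 8A 98.
Offset 11: leading byte 0xD4 = 11010100 → 2-byte char #5 = D4 B3.
Offset 13: leading byte 0xE0 = 11100000 → 3-byte char #6 = E0 B8 B5.
Offset 16: leading byte 0xE9 = 11101001 → 3-byte char #7 = E9 AC 82.
Offset 19: leading byte 0xC2 = 11000010 → 2-byte char #8 = C2 B1.
Leading byte 0xC2 = 11000010 matches 110xxxxx → 2-byte sequence.
Byte 1: 0xC2 = 11000010, payload 00010 (5 bits).
Byte 2: 0xB1 = 10110001 (10xxxxxx ✓), payload 110001.
Concatenate: 00010110001 = 0xB1 (11 bits → U+00B1).

U+00B1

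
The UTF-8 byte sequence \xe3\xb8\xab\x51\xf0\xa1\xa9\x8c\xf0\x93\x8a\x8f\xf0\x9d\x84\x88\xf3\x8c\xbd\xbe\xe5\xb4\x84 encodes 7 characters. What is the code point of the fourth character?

Offset 0: leading byte 0xE3 = 11100011 → 3-byte char #1 = E3 B8 AB.
Offset 3: leading byte 0x51 = 01010001 → 1-byte char #2 = 51.
Offset 4: leading byte 0xF0 = 11110000 → 4-byte char #3 = F0 A1 A9 8C.
Offset 8: leading byte 0xF0 = 11110000 → 4-byte char #4 = F0 93 8A 8F.
Leading byte 0xF0 = 11110000 matches 11110xxx → 4-byte sequence.
Byte 1: 0xF0 = 11110000, payload 000 (3 bits).
Byte 2: 0x93 = 10010011 (10xxxxxx ✓), payload 010011.
Byte 3: 0x8A = 10001010 (10xxxxxx ✓), payload 001010.
Byte 4: 0x8F = 10001111 (10xxxxxx ✓), payload 001111.
Concatenate: 000010011001010001111 = 0x1328F (21 bits → U+1328F).

U+1328F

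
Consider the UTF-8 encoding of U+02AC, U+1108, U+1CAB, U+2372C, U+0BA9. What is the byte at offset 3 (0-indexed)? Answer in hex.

0x84

U+02AC → 2-byte form CA AC at offsets 0–1.
U+1108 → 3-byte form E1 84 88 at offsets 2–4.
Offset 3 falls in char 2's range; it's byte 2 of E1 84 88 = 0x84.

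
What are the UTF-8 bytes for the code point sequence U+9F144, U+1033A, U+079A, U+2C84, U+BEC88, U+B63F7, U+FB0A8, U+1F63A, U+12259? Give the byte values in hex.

U+9F144: 4-byte form → F2 9F 85 84.
U+1033A: 4-byte form → F0 90 8C BA.
U+079A: 2-byte form → DE 9A.
U+2C84: 3-byte form → E2 B2 84.
U+BEC88: 4-byte form → F2 BE B2 88.
U+B63F7: 4-byte form → F2 B6 8F B7.
U+FB0A8: 4-byte form → F3 BB 82 A8.
U+1F63A: 4-byte form → F0 9F 98 BA.
U+12259: 4-byte form → F0 92 89 99.
Concatenated (33 bytes): F2 9F 85 84 F0 90 8C BA DE 9A E2 B2 84 F2 BE B2 88 F2 B6 8F B7 F3 BB 82 A8 F0 9F 98 BA F0 92 89 99.

F2 9F 85 84 F0 90 8C BA DE 9A E2 B2 84 F2 BE B2 88 F2 B6 8F B7 F3 BB 82 A8 F0 9F 98 BA F0 92 89 99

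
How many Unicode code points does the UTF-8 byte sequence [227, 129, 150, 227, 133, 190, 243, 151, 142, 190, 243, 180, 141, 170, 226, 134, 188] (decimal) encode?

5

Byte at offset 0: 0xE3 = 11100011 → 3-byte char (#1). Advance 3.
Byte at offset 3: 0xE3 = 11100011 → 3-byte char (#2). Advance 3.
Byte at offset 6: 0xF3 = 11110011 → 4-byte char (#3). Advance 4.
Byte at offset 10: 0xF3 = 11110011 → 4-byte char (#4). Advance 4.
Byte at offset 14: 0xE2 = 11100010 → 3-byte char (#5). Advance 3.
Reached end at offset 17 after 5 code points.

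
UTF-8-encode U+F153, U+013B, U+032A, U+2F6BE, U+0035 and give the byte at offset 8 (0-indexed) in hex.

0xAF

U+F153 → 3-byte form EF 85 93 at offsets 0–2.
U+013B → 2-byte form C4 BB at offsets 3–4.
U+032A → 2-byte form CC AA at offsets 5–6.
U+2F6BE → 4-byte form F0 AF 9A BE at offsets 7–10.
Offset 8 falls in char 4's range; it's byte 2 of F0 AF 9A BE = 0xAF.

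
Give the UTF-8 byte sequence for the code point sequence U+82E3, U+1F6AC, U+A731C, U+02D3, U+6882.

U+82E3: 3-byte form → E8 8B A3.
U+1F6AC: 4-byte form → F0 9F 9A AC.
U+A731C: 4-byte form → F2 A7 8C 9C.
U+02D3: 2-byte form → CB 93.
U+6882: 3-byte form → E6 A2 82.
Concatenated (16 bytes): E8 8B A3 F0 9F 9A AC F2 A7 8C 9C CB 93 E6 A2 82.

E8 8B A3 F0 9F 9A AC F2 A7 8C 9C CB 93 E6 A2 82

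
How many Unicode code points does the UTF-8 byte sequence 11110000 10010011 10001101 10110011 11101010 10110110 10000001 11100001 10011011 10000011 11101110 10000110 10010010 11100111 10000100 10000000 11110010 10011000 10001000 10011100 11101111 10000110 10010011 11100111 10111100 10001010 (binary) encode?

8

Byte at offset 0: 0xF0 = 11110000 → 4-byte char (#1). Advance 4.
Byte at offset 4: 0xEA = 11101010 → 3-byte char (#2). Advance 3.
Byte at offset 7: 0xE1 = 11100001 → 3-byte char (#3). Advance 3.
Byte at offset 10: 0xEE = 11101110 → 3-byte char (#4). Advance 3.
Byte at offset 13: 0xE7 = 11100111 → 3-byte char (#5). Advance 3.
Byte at offset 16: 0xF2 = 11110010 → 4-byte char (#6). Advance 4.
Byte at offset 20: 0xEF = 11101111 → 3-byte char (#7). Advance 3.
Byte at offset 23: 0xE7 = 11100111 → 3-byte char (#8). Advance 3.
Reached end at offset 26 after 8 code points.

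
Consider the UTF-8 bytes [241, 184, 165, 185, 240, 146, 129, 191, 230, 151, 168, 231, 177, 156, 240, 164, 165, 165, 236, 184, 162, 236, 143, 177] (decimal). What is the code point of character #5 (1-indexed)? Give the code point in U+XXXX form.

U+24965

Offset 0: leading byte 0xF1 = 11110001 → 4-byte char #1 = F1 B8 A5 B9.
Offset 4: leading byte 0xF0 = 11110000 → 4-byte char #2 = F0 92 81 BF.
Offset 8: leading byte 0xE6 = 11100110 → 3-byte char #3 = E6 97 A8.
Offset 11: leading byte 0xE7 = 11100111 → 3-byte char #4 = E7 B1 9C.
Offset 14: leading byte 0xF0 = 11110000 → 4-byte char #5 = F0 A4 A5 A5.
Leading byte 0xF0 = 11110000 matches 11110xxx → 4-byte sequence.
Byte 1: 0xF0 = 11110000, payload 000 (3 bits).
Byte 2: 0xA4 = 10100100 (10xxxxxx ✓), payload 100100.
Byte 3: 0xA5 = 10100101 (10xxxxxx ✓), payload 100101.
Byte 4: 0xA5 = 10100101 (10xxxxxx ✓), payload 100101.
Concatenate: 000100100100101100101 = 0x24965 (21 bits → U+24965).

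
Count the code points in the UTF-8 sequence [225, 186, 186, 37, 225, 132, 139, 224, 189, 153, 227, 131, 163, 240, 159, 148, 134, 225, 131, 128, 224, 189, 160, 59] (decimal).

9

Byte at offset 0: 0xE1 = 11100001 → 3-byte char (#1). Advance 3.
Byte at offset 3: 0x25 = 00100101 → 1-byte char (#2). Advance 1.
Byte at offset 4: 0xE1 = 11100001 → 3-byte char (#3). Advance 3.
Byte at offset 7: 0xE0 = 11100000 → 3-byte char (#4). Advance 3.
Byte at offset 10: 0xE3 = 11100011 → 3-byte char (#5). Advance 3.
Byte at offset 13: 0xF0 = 11110000 → 4-byte char (#6). Advance 4.
Byte at offset 17: 0xE1 = 11100001 → 3-byte char (#7). Advance 3.
Byte at offset 20: 0xE0 = 11100000 → 3-byte char (#8). Advance 3.
Byte at offset 23: 0x3B = 00111011 → 1-byte char (#9). Advance 1.
Reached end at offset 24 after 9 code points.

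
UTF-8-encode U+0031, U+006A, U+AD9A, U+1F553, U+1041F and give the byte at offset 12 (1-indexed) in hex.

1-indexed offset 12 is 0-indexed offset 11.
U+0031 → 1-byte form 31 at offsets 0–0.
U+006A → 1-byte form 6A at offsets 1–1.
U+AD9A → 3-byte form EA B6 9A at offsets 2–4.
U+1F553 → 4-byte form F0 9F 95 93 at offsets 5–8.
U+1041F → 4-byte form F0 90 90 9F at offsets 9–12.
Offset 11 falls in char 5's range; it's byte 3 of F0 90 90 9F = 0x90.

0x90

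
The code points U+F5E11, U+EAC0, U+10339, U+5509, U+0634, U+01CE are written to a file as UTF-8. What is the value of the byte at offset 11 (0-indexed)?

U+F5E11 → 4-byte form F3 B5 B8 91 at offsets 0–3.
U+EAC0 → 3-byte form EE AB 80 at offsets 4–6.
U+10339 → 4-byte form F0 90 8C B9 at offsets 7–10.
U+5509 → 3-byte form E5 94 89 at offsets 11–13.
Offset 11 falls in char 4's range; it's byte 1 of E5 94 89 = 0xE5.

0xE5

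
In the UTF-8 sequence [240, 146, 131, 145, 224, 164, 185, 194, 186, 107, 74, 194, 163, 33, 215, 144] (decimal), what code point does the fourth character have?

U+006B

Offset 0: leading byte 0xF0 = 11110000 → 4-byte char #1 = F0 92 83 91.
Offset 4: leading byte 0xE0 = 11100000 → 3-byte char #2 = E0 A4 B9.
Offset 7: leading byte 0xC2 = 11000010 → 2-byte char #3 = C2 BA.
Offset 9: leading byte 0x6B = 01101011 → 1-byte char #4 = 6B.
Leading byte 0x6B = 01101011 matches 0xxxxxxx → 1-byte sequence.
Byte 1: 0x6B = 01101011, payload 1101011 (7 bits).
Concatenate: 1101011 = 0x6B (7 bits → U+006B).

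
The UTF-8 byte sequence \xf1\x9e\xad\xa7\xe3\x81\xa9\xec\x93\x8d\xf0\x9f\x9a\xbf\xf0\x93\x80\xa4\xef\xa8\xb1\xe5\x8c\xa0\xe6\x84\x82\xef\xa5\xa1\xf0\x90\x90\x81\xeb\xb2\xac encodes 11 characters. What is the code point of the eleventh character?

Offset 0: leading byte 0xF1 = 11110001 → 4-byte char #1 = F1 9E AD A7.
Offset 4: leading byte 0xE3 = 11100011 → 3-byte char #2 = E3 81 A9.
Offset 7: leading byte 0xEC = 11101100 → 3-byte char #3 = EC 93 8D.
Offset 10: leading byte 0xF0 = 11110000 → 4-byte char #4 = F0 9F 9A BF.
Offset 14: leading byte 0xF0 = 11110000 → 4-byte char #5 = F0 93 80 A4.
Offset 18: leading byte 0xEF = 11101111 → 3-byte char #6 = EF A8 B1.
Offset 21: leading byte 0xE5 = 11100101 → 3-byte char #7 = E5 8C A0.
Offset 24: leading byte 0xE6 = 11100110 → 3-byte char #8 = E6 84 82.
Offset 27: leading byte 0xEF = 11101111 → 3-byte char #9 = EF A5 A1.
Offset 30: leading byte 0xF0 = 11110000 → 4-byte char #10 = F0 90 90 81.
Offset 34: leading byte 0xEB = 11101011 → 3-byte char #11 = EB B2 AC.
Leading byte 0xEB = 11101011 matches 1110xxxx → 3-byte sequence.
Byte 1: 0xEB = 11101011, payload 1011 (4 bits).
Byte 2: 0xB2 = 10110010 (10xxxxxx ✓), payload 110010.
Byte 3: 0xAC = 10101100 (10xxxxxx ✓), payload 101100.
Concatenate: 1011110010101100 = 0xBCAC (16 bits → U+BCAC).

U+BCAC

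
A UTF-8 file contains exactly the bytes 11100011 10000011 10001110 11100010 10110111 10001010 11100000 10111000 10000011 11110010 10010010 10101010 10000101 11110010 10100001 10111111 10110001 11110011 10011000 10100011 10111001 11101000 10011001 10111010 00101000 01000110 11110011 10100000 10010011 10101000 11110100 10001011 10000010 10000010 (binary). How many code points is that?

Byte at offset 0: 0xE3 = 11100011 → 3-byte char (#1). Advance 3.
Byte at offset 3: 0xE2 = 11100010 → 3-byte char (#2). Advance 3.
Byte at offset 6: 0xE0 = 11100000 → 3-byte char (#3). Advance 3.
Byte at offset 9: 0xF2 = 11110010 → 4-byte char (#4). Advance 4.
Byte at offset 13: 0xF2 = 11110010 → 4-byte char (#5). Advance 4.
Byte at offset 17: 0xF3 = 11110011 → 4-byte char (#6). Advance 4.
Byte at offset 21: 0xE8 = 11101000 → 3-byte char (#7). Advance 3.
Byte at offset 24: 0x28 = 00101000 → 1-byte char (#8). Advance 1.
Byte at offset 25: 0x46 = 01000110 → 1-byte char (#9). Advance 1.
Byte at offset 26: 0xF3 = 11110011 → 4-byte char (#10). Advance 4.
Byte at offset 30: 0xF4 = 11110100 → 4-byte char (#11). Advance 4.
Reached end at offset 34 after 11 code points.

11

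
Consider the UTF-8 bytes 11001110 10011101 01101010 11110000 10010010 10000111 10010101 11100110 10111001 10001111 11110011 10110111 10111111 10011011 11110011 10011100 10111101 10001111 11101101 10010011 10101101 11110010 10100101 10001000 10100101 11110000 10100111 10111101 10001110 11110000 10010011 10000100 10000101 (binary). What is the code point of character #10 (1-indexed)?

U+13105

Offset 0: leading byte 0xCE = 11001110 → 2-byte char #1 = CE 9D.
Offset 2: leading byte 0x6A = 01101010 → 1-byte char #2 = 6A.
Offset 3: leading byte 0xF0 = 11110000 → 4-byte char #3 = F0 92 87 95.
Offset 7: leading byte 0xE6 = 11100110 → 3-byte char #4 = E6 B9 8F.
Offset 10: leading byte 0xF3 = 11110011 → 4-byte char #5 = F3 B7 BF 9B.
Offset 14: leading byte 0xF3 = 11110011 → 4-byte char #6 = F3 9C BD 8F.
Offset 18: leading byte 0xED = 11101101 → 3-byte char #7 = ED 93 AD.
Offset 21: leading byte 0xF2 = 11110010 → 4-byte char #8 = F2 A5 88 A5.
Offset 25: leading byte 0xF0 = 11110000 → 4-byte char #9 = F0 A7 BD 8E.
Offset 29: leading byte 0xF0 = 11110000 → 4-byte char #10 = F0 93 84 85.
Leading byte 0xF0 = 11110000 matches 11110xxx → 4-byte sequence.
Byte 1: 0xF0 = 11110000, payload 000 (3 bits).
Byte 2: 0x93 = 10010011 (10xxxxxx ✓), payload 010011.
Byte 3: 0x84 = 10000100 (10xxxxxx ✓), payload 000100.
Byte 4: 0x85 = 10000101 (10xxxxxx ✓), payload 000101.
Concatenate: 000010011000100000101 = 0x13105 (21 bits → U+13105).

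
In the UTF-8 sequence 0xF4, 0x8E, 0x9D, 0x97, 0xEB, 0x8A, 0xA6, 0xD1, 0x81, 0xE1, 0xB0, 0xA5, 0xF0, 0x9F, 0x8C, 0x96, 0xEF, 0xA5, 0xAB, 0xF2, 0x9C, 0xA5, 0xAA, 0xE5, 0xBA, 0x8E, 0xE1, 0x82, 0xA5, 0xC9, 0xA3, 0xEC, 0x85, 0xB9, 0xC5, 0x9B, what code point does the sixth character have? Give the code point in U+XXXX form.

Offset 0: leading byte 0xF4 = 11110100 → 4-byte char #1 = F4 8E 9D 97.
Offset 4: leading byte 0xEB = 11101011 → 3-byte char #2 = EB 8A A6.
Offset 7: leading byte 0xD1 = 11010001 → 2-byte char #3 = D1 81.
Offset 9: leading byte 0xE1 = 11100001 → 3-byte char #4 = E1 B0 A5.
Offset 12: leading byte 0xF0 = 11110000 → 4-byte char #5 = F0 9F 8C 96.
Offset 16: leading byte 0xEF = 11101111 → 3-byte char #6 = EF A5 AB.
Leading byte 0xEF = 11101111 matches 1110xxxx → 3-byte sequence.
Byte 1: 0xEF = 11101111, payload 1111 (4 bits).
Byte 2: 0xA5 = 10100101 (10xxxxxx ✓), payload 100101.
Byte 3: 0xAB = 10101011 (10xxxxxx ✓), payload 101011.
Concatenate: 1111100101101011 = 0xF96B (16 bits → U+F96B).

U+F96B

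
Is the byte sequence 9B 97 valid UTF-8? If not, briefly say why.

Byte 0x9B = 10011011 has the form 10xxxxxx — a continuation byte — but there is no preceding leading byte.

invalid (continuation byte with no leading byte)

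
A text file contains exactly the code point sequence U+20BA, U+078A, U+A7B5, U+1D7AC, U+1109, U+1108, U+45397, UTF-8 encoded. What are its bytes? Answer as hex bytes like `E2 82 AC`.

E2 82 BA DE 8A EA 9E B5 F0 9D 9E AC E1 84 89 E1 84 88 F1 85 8E 97

U+20BA: 3-byte form → E2 82 BA.
U+078A: 2-byte form → DE 8A.
U+A7B5: 3-byte form → EA 9E B5.
U+1D7AC: 4-byte form → F0 9D 9E AC.
U+1109: 3-byte form → E1 84 89.
U+1108: 3-byte form → E1 84 88.
U+45397: 4-byte form → F1 85 8E 97.
Concatenated (22 bytes): E2 82 BA DE 8A EA 9E B5 F0 9D 9E AC E1 84 89 E1 84 88 F1 85 8E 97.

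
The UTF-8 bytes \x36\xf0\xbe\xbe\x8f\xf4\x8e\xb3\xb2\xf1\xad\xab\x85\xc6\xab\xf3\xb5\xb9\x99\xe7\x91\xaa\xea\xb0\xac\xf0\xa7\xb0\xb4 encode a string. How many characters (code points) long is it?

Byte at offset 0: 0x36 = 00110110 → 1-byte char (#1). Advance 1.
Byte at offset 1: 0xF0 = 11110000 → 4-byte char (#2). Advance 4.
Byte at offset 5: 0xF4 = 11110100 → 4-byte char (#3). Advance 4.
Byte at offset 9: 0xF1 = 11110001 → 4-byte char (#4). Advance 4.
Byte at offset 13: 0xC6 = 11000110 → 2-byte char (#5). Advance 2.
Byte at offset 15: 0xF3 = 11110011 → 4-byte char (#6). Advance 4.
Byte at offset 19: 0xE7 = 11100111 → 3-byte char (#7). Advance 3.
Byte at offset 22: 0xEA = 11101010 → 3-byte char (#8). Advance 3.
Byte at offset 25: 0xF0 = 11110000 → 4-byte char (#9). Advance 4.
Reached end at offset 29 after 9 code points.

9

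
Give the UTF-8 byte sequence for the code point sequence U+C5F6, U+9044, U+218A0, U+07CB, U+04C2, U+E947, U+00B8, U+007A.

U+C5F6: 3-byte form → EC 97 B6.
U+9044: 3-byte form → E9 81 84.
U+218A0: 4-byte form → F0 A1 A2 A0.
U+07CB: 2-byte form → DF 8B.
U+04C2: 2-byte form → D3 82.
U+E947: 3-byte form → EE A5 87.
U+00B8: 2-byte form → C2 B8.
U+007A: 1-byte form → 7A.
Concatenated (20 bytes): EC 97 B6 E9 81 84 F0 A1 A2 A0 DF 8B D3 82 EE A5 87 C2 B8 7A.

EC 97 B6 E9 81 84 F0 A1 A2 A0 DF 8B D3 82 EE A5 87 C2 B8 7A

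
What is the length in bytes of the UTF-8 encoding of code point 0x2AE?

U+02AE = 0x2AE. UTF-8 uses 1 byte below 0x80, 2 below 0x800, 3 below 0x10000, 4 up to 0x10FFFF. 0x2AE is in U+0080–U+07FF → 2 bytes.

2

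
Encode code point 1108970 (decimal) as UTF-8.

U+10EBEA = 0x10EBEA = 1108970 decimal. In range U+10000–U+10FFFF → 4-byte form: 11110xxx 10xxxxxx 10xxxxxx 10xxxxxx.
Binary (21 bits): 100001110101111101010.
Split 3+6+6+6: 100 | 001110 | 101111 | 101010.
Byte 1: 11110100 = 0xF4.
Byte 2: 10001110 = 0x8E.
Byte 3: 10101111 = 0xAF.
Byte 4: 10101010 = 0xAA.

F4 8E AF AA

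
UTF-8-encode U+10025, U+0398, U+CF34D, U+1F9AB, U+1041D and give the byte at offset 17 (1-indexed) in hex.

0x90

1-indexed offset 17 is 0-indexed offset 16.
U+10025 → 4-byte form F0 90 80 A5 at offsets 0–3.
U+0398 → 2-byte form CE 98 at offsets 4–5.
U+CF34D → 4-byte form F3 8F 8D 8D at offsets 6–9.
U+1F9AB → 4-byte form F0 9F A6 AB at offsets 10–13.
U+1041D → 4-byte form F0 90 90 9D at offsets 14–17.
Offset 16 falls in char 5's range; it's byte 3 of F0 90 90 9D = 0x90.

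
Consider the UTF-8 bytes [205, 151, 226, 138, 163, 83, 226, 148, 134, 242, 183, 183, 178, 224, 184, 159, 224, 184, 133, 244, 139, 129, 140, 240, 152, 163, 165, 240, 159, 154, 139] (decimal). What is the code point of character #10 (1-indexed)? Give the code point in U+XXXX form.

U+1F68B

Offset 0: leading byte 0xCD = 11001101 → 2-byte char #1 = CD 97.
Offset 2: leading byte 0xE2 = 11100010 → 3-byte char #2 = E2 8A A3.
Offset 5: leading byte 0x53 = 01010011 → 1-byte char #3 = 53.
Offset 6: leading byte 0xE2 = 11100010 → 3-byte char #4 = E2 94 86.
Offset 9: leading byte 0xF2 = 11110010 → 4-byte char #5 = F2 B7 B7 B2.
Offset 13: leading byte 0xE0 = 11100000 → 3-byte char #6 = E0 B8 9F.
Offset 16: leading byte 0xE0 = 11100000 → 3-byte char #7 = E0 B8 85.
Offset 19: leading byte 0xF4 = 11110100 → 4-byte char #8 = F4 8B 81 8C.
Offset 23: leading byte 0xF0 = 11110000 → 4-byte char #9 = F0 98 A3 A5.
Offset 27: leading byte 0xF0 = 11110000 → 4-byte char #10 = F0 9F 9A 8B.
Leading byte 0xF0 = 11110000 matches 11110xxx → 4-byte sequence.
Byte 1: 0xF0 = 11110000, payload 000 (3 bits).
Byte 2: 0x9F = 10011111 (10xxxxxx ✓), payload 011111.
Byte 3: 0x9A = 10011010 (10xxxxxx ✓), payload 011010.
Byte 4: 0x8B = 10001011 (10xxxxxx ✓), payload 001011.
Concatenate: 000011111011010001011 = 0x1F68B (21 bits → U+1F68B).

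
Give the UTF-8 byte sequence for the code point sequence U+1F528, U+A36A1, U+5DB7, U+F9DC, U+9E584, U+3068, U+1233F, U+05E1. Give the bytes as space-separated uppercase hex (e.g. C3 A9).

F0 9F 94 A8 F2 A3 9A A1 E5 B6 B7 EF A7 9C F2 9E 96 84 E3 81 A8 F0 92 8C BF D7 A1

U+1F528: 4-byte form → F0 9F 94 A8.
U+A36A1: 4-byte form → F2 A3 9A A1.
U+5DB7: 3-byte form → E5 B6 B7.
U+F9DC: 3-byte form → EF A7 9C.
U+9E584: 4-byte form → F2 9E 96 84.
U+3068: 3-byte form → E3 81 A8.
U+1233F: 4-byte form → F0 92 8C BF.
U+05E1: 2-byte form → D7 A1.
Concatenated (27 bytes): F0 9F 94 A8 F2 A3 9A A1 E5 B6 B7 EF A7 9C F2 9E 96 84 E3 81 A8 F0 92 8C BF D7 A1.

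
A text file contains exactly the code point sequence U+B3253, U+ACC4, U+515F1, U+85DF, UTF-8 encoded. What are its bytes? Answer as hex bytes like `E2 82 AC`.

F2 B3 89 93 EA B3 84 F1 91 97 B1 E8 97 9F

U+B3253: 4-byte form → F2 B3 89 93.
U+ACC4: 3-byte form → EA B3 84.
U+515F1: 4-byte form → F1 91 97 B1.
U+85DF: 3-byte form → E8 97 9F.
Concatenated (14 bytes): F2 B3 89 93 EA B3 84 F1 91 97 B1 E8 97 9F.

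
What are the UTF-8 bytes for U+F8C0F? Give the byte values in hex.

F3 B8 B0 8F

U+F8C0F = 0xF8C0F = 1018895 decimal. In range U+10000–U+10FFFF → 4-byte form: 11110xxx 10xxxxxx 10xxxxxx 10xxxxxx.
Binary (21 bits): 011111000110000001111.
Split 3+6+6+6: 011 | 111000 | 110000 | 001111.
Byte 1: 11110011 = 0xF3.
Byte 2: 10111000 = 0xB8.
Byte 3: 10110000 = 0xB0.
Byte 4: 10001111 = 0x8F.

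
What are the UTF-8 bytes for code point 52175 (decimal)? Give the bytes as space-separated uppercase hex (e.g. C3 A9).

U+CBCF = 0xCBCF = 52175 decimal. In range U+0800–U+FFFF → 3-byte form: 1110xxxx 10xxxxxx 10xxxxxx.
Binary (16 bits): 1100101111001111.
Split 4+6+6: 1100 | 101111 | 001111.
Byte 1: 11101100 = 0xEC.
Byte 2: 10101111 = 0xAF.
Byte 3: 10001111 = 0x8F.

EC AF 8F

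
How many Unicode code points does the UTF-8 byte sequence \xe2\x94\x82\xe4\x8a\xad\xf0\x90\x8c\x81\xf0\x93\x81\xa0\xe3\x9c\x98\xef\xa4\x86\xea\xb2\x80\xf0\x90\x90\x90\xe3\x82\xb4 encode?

Byte at offset 0: 0xE2 = 11100010 → 3-byte char (#1). Advance 3.
Byte at offset 3: 0xE4 = 11100100 → 3-byte char (#2). Advance 3.
Byte at offset 6: 0xF0 = 11110000 → 4-byte char (#3). Advance 4.
Byte at offset 10: 0xF0 = 11110000 → 4-byte char (#4). Advance 4.
Byte at offset 14: 0xE3 = 11100011 → 3-byte char (#5). Advance 3.
Byte at offset 17: 0xEF = 11101111 → 3-byte char (#6). Advance 3.
Byte at offset 20: 0xEA = 11101010 → 3-byte char (#7). Advance 3.
Byte at offset 23: 0xF0 = 11110000 → 4-byte char (#8). Advance 4.
Byte at offset 27: 0xE3 = 11100011 → 3-byte char (#9). Advance 3.
Reached end at offset 30 after 9 code points.

9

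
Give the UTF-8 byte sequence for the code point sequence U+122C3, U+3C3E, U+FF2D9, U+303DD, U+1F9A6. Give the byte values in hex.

U+122C3: 4-byte form → F0 92 8B 83.
U+3C3E: 3-byte form → E3 B0 BE.
U+FF2D9: 4-byte form → F3 BF 8B 99.
U+303DD: 4-byte form → F0 B0 8F 9D.
U+1F9A6: 4-byte form → F0 9F A6 A6.
Concatenated (19 bytes): F0 92 8B 83 E3 B0 BE F3 BF 8B 99 F0 B0 8F 9D F0 9F A6 A6.

F0 92 8B 83 E3 B0 BE F3 BF 8B 99 F0 B0 8F 9D F0 9F A6 A6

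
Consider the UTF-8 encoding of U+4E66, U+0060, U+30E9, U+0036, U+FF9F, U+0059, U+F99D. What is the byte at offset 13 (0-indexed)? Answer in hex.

U+4E66 → 3-byte form E4 B9 A6 at offsets 0–2.
U+0060 → 1-byte form 60 at offsets 3–3.
U+30E9 → 3-byte form E3 83 A9 at offsets 4–6.
U+0036 → 1-byte form 36 at offsets 7–7.
U+FF9F → 3-byte form EF BE 9F at offsets 8–10.
U+0059 → 1-byte form 59 at offsets 11–11.
U+F99D → 3-byte form EF A6 9D at offsets 12–14.
Offset 13 falls in char 7's range; it's byte 2 of EF A6 9D = 0xA6.

0xA6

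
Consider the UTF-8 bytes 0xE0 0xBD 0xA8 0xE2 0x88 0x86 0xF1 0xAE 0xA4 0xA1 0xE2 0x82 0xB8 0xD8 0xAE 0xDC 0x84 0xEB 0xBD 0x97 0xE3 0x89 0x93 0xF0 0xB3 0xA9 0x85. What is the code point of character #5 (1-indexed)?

U+062E

Offset 0: leading byte 0xE0 = 11100000 → 3-byte char #1 = E0 BD A8.
Offset 3: leading byte 0xE2 = 11100010 → 3-byte char #2 = E2 88 86.
Offset 6: leading byte 0xF1 = 11110001 → 4-byte char #3 = F1 AE A4 A1.
Offset 10: leading byte 0xE2 = 11100010 → 3-byte char #4 = E2 82 B8.
Offset 13: leading byte 0xD8 = 11011000 → 2-byte char #5 = D8 AE.
Leading byte 0xD8 = 11011000 matches 110xxxxx → 2-byte sequence.
Byte 1: 0xD8 = 11011000, payload 11000 (5 bits).
Byte 2: 0xAE = 10101110 (10xxxxxx ✓), payload 101110.
Concatenate: 11000101110 = 0x62E (11 bits → U+062E).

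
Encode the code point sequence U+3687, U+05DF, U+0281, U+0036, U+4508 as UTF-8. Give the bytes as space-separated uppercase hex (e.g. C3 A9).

U+3687: 3-byte form → E3 9A 87.
U+05DF: 2-byte form → D7 9F.
U+0281: 2-byte form → CA 81.
U+0036: 1-byte form → 36.
U+4508: 3-byte form → E4 94 88.
Concatenated (11 bytes): E3 9A 87 D7 9F CA 81 36 E4 94 88.

E3 9A 87 D7 9F CA 81 36 E4 94 88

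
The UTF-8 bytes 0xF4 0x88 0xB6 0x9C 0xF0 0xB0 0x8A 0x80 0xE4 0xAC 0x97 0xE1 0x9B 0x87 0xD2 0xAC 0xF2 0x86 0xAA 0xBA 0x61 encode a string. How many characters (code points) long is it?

7

Byte at offset 0: 0xF4 = 11110100 → 4-byte char (#1). Advance 4.
Byte at offset 4: 0xF0 = 11110000 → 4-byte char (#2). Advance 4.
Byte at offset 8: 0xE4 = 11100100 → 3-byte char (#3). Advance 3.
Byte at offset 11: 0xE1 = 11100001 → 3-byte char (#4). Advance 3.
Byte at offset 14: 0xD2 = 11010010 → 2-byte char (#5). Advance 2.
Byte at offset 16: 0xF2 = 11110010 → 4-byte char (#6). Advance 4.
Byte at offset 20: 0x61 = 01100001 → 1-byte char (#7). Advance 1.
Reached end at offset 21 after 7 code points.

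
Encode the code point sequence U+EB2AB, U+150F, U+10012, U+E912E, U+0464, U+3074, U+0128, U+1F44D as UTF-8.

F3 AB 8A AB E1 94 8F F0 90 80 92 F3 A9 84 AE D1 A4 E3 81 B4 C4 A8 F0 9F 91 8D

U+EB2AB: 4-byte form → F3 AB 8A AB.
U+150F: 3-byte form → E1 94 8F.
U+10012: 4-byte form → F0 90 80 92.
U+E912E: 4-byte form → F3 A9 84 AE.
U+0464: 2-byte form → D1 A4.
U+3074: 3-byte form → E3 81 B4.
U+0128: 2-byte form → C4 A8.
U+1F44D: 4-byte form → F0 9F 91 8D.
Concatenated (26 bytes): F3 AB 8A AB E1 94 8F F0 90 80 92 F3 A9 84 AE D1 A4 E3 81 B4 C4 A8 F0 9F 91 8D.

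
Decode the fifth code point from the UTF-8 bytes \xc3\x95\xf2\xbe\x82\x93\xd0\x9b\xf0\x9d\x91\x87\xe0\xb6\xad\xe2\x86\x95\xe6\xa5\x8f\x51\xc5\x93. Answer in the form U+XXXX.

U+0DAD

Offset 0: leading byte 0xC3 = 11000011 → 2-byte char #1 = C3 95.
Offset 2: leading byte 0xF2 = 11110010 → 4-byte char #2 = F2 BE 82 93.
Offset 6: leading byte 0xD0 = 11010000 → 2-byte char #3 = D0 9B.
Offset 8: leading byte 0xF0 = 11110000 → 4-byte char #4 = F0 9D 91 87.
Offset 12: leading byte 0xE0 = 11100000 → 3-byte char #5 = E0 B6 AD.
Leading byte 0xE0 = 11100000 matches 1110xxxx → 3-byte sequence.
Byte 1: 0xE0 = 11100000, payload 0000 (4 bits).
Byte 2: 0xB6 = 10110110 (10xxxxxx ✓), payload 110110.
Byte 3: 0xAD = 10101101 (10xxxxxx ✓), payload 101101.
Concatenate: 0000110110101101 = 0xDAD (16 bits → U+0DAD).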